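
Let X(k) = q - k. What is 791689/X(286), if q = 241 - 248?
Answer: -791689/293 ≈ -2702.0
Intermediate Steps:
q = -7
X(k) = -7 - k
791689/X(286) = 791689/(-7 - 1*286) = 791689/(-7 - 286) = 791689/(-293) = 791689*(-1/293) = -791689/293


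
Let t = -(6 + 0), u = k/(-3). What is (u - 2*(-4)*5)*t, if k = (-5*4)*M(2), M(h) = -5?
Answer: -40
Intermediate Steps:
k = 100 (k = -5*4*(-5) = -20*(-5) = 100)
u = -100/3 (u = 100/(-3) = 100*(-1/3) = -100/3 ≈ -33.333)
t = -6 (t = -1*6 = -6)
(u - 2*(-4)*5)*t = (-100/3 - 2*(-4)*5)*(-6) = (-100/3 + 8*5)*(-6) = (-100/3 + 40)*(-6) = (20/3)*(-6) = -40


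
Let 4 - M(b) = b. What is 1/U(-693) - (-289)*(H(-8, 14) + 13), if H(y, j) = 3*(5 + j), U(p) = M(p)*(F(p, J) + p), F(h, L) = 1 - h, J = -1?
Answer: 14100311/697 ≈ 20230.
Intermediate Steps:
M(b) = 4 - b
U(p) = 4 - p (U(p) = (4 - p)*((1 - p) + p) = (4 - p)*1 = 4 - p)
H(y, j) = 15 + 3*j
1/U(-693) - (-289)*(H(-8, 14) + 13) = 1/(4 - 1*(-693)) - (-289)*((15 + 3*14) + 13) = 1/(4 + 693) - (-289)*((15 + 42) + 13) = 1/697 - (-289)*(57 + 13) = 1/697 - (-289)*70 = 1/697 - 1*(-20230) = 1/697 + 20230 = 14100311/697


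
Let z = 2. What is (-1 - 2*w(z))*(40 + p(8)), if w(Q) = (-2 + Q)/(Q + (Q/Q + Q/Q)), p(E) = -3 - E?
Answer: -29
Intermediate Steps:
w(Q) = (-2 + Q)/(2 + Q) (w(Q) = (-2 + Q)/(Q + (1 + 1)) = (-2 + Q)/(Q + 2) = (-2 + Q)/(2 + Q))
(-1 - 2*w(z))*(40 + p(8)) = (-1 - 2*(-2 + 2)/(2 + 2))*(40 + (-3 - 1*8)) = (-1 - 2*0/4)*(40 + (-3 - 8)) = (-1 - 0/2)*(40 - 11) = (-1 - 2*0)*29 = (-1 + 0)*29 = -1*29 = -29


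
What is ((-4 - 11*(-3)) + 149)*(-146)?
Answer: -25988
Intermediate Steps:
((-4 - 11*(-3)) + 149)*(-146) = ((-4 + 33) + 149)*(-146) = (29 + 149)*(-146) = 178*(-146) = -25988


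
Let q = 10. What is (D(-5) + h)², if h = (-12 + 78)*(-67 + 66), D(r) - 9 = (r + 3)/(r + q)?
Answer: 82369/25 ≈ 3294.8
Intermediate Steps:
D(r) = 9 + (3 + r)/(10 + r) (D(r) = 9 + (r + 3)/(r + 10) = 9 + (3 + r)/(10 + r))
h = -66 (h = 66*(-1) = -66)
(D(-5) + h)² = ((93 + 10*(-5))/(10 - 5) - 66)² = ((93 - 50)/5 - 66)² = ((⅕)*43 - 66)² = (43/5 - 66)² = (-287/5)² = 82369/25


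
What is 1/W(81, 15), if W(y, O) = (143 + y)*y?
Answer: 1/18144 ≈ 5.5115e-5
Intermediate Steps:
W(y, O) = y*(143 + y)
1/W(81, 15) = 1/(81*(143 + 81)) = 1/(81*224) = 1/18144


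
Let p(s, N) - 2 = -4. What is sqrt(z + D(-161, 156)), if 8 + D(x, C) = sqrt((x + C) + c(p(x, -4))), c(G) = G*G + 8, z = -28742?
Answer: sqrt(-28750 + sqrt(7)) ≈ 169.55*I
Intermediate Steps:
p(s, N) = -2 (p(s, N) = 2 - 4 = -2)
c(G) = 8 + G**2 (c(G) = G**2 + 8 = 8 + G**2)
D(x, C) = -8 + sqrt(12 + C + x) (D(x, C) = -8 + sqrt((x + C) + (8 + (-2)**2)) = -8 + sqrt((C + x) + (8 + 4)) = -8 + sqrt((C + x) + 12) = -8 + sqrt(12 + C + x))
sqrt(z + D(-161, 156)) = sqrt(-28742 + (-8 + sqrt(12 + 156 - 161))) = sqrt(-28742 + (-8 + sqrt(7))) = sqrt(-28750 + sqrt(7))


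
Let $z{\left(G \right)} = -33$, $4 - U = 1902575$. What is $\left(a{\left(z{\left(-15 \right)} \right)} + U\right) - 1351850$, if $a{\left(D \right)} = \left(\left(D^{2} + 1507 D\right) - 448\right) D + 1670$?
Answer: $-1632781$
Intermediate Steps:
$U = -1902571$ ($U = 4 - 1902575 = -1902571$)
$a{\left(D \right)} = 1670 + D \left(-448 + D^{2} + 1507 D\right)$ ($a{\left(D \right)} = \left(-448 + D^{2} + 1507 D\right) D + 1670 = D \left(-448 + D^{2} + 1507 D\right) + 1670 = 1670 + D \left(-448 + D^{2} + 1507 D\right)$)
$\left(a{\left(z{\left(-15 \right)} \right)} + U\right) - 1351850 = \left(\left(1670 + \left(-33\right)^{3} - -14784 + 1507 \left(-33\right)^{2}\right) - 1902571\right) - 1351850 = \left(\left(1670 - 35937 + 14784 + 1507 \cdot 1089\right) - 1902571\right) - 1351850 = \left(\left(1670 - 35937 + 14784 + 1641123\right) - 1902571\right) - 1351850 = \left(1621640 - 1902571\right) - 1351850 = -280931 - 1351850 = -1632781$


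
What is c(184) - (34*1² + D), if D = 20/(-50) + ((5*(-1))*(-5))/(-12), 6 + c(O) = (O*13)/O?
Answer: -1471/60 ≈ -24.517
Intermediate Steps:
c(O) = 7 (c(O) = -6 + (O*13)/O = -6 + (13*O)/O = -6 + 13 = 7)
D = -149/60 (D = 20*(-1/50) - 5*(-5)*(-1/12) = -⅖ + 25*(-1/12) = -⅖ - 25/12 = -149/60 ≈ -2.4833)
c(184) - (34*1² + D) = 7 - (34*1² - 149/60) = 7 - (34*1 - 149/60) = 7 - (34 - 149/60) = 7 - 1*1891/60 = 7 - 1891/60 = -1471/60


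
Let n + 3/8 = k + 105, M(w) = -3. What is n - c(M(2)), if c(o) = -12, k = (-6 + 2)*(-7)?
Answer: 1157/8 ≈ 144.63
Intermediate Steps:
k = 28 (k = -4*(-7) = 28)
n = 1061/8 (n = -3/8 + (28 + 105) = -3/8 + 133 = 1061/8 ≈ 132.63)
n - c(M(2)) = 1061/8 - 1*(-12) = 1061/8 + 12 = 1157/8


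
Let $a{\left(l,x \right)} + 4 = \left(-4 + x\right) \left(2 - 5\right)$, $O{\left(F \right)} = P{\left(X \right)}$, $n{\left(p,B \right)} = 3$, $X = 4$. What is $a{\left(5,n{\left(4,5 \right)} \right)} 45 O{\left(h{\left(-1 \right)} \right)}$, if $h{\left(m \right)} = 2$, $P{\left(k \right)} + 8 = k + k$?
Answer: $0$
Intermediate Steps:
$P{\left(k \right)} = -8 + 2 k$ ($P{\left(k \right)} = -8 + \left(k + k\right) = -8 + 2 k$)
$O{\left(F \right)} = 0$ ($O{\left(F \right)} = -8 + 2 \cdot 4 = -8 + 8 = 0$)
$a{\left(l,x \right)} = 8 - 3 x$ ($a{\left(l,x \right)} = -4 + \left(-4 + x\right) \left(2 - 5\right) = -4 + \left(-4 + x\right) \left(-3\right) = -4 - \left(-12 + 3 x\right) = 8 - 3 x$)
$a{\left(5,n{\left(4,5 \right)} \right)} 45 O{\left(h{\left(-1 \right)} \right)} = \left(8 - 9\right) 45 \cdot 0 = \left(-1\right) 45 \cdot 0 = \left(-45\right) 0 = 0$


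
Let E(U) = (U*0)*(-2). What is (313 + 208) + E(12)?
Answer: 521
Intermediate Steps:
E(U) = 0 (E(U) = 0*(-2) = 0)
(313 + 208) + E(12) = (313 + 208) + 0 = 521 + 0 = 521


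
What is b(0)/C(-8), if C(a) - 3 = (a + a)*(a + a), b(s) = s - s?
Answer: 0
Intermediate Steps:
b(s) = 0
C(a) = 3 + 4*a² (C(a) = 3 + (a + a)*(a + a) = 3 + (2*a)*(2*a) = 3 + 4*a²)
b(0)/C(-8) = 0/(3 + 4*(-8)²) = 0/(3 + 4*64) = 0/(3 + 256) = 0/259 = 0*(1/259) = 0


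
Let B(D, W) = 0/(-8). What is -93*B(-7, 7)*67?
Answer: 0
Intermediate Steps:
B(D, W) = 0 (B(D, W) = 0*(-⅛) = 0)
-93*B(-7, 7)*67 = -93*0*67 = 0*67 = 0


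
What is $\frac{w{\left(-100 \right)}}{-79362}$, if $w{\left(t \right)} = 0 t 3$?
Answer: $0$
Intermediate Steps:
$w{\left(t \right)} = 0$ ($w{\left(t \right)} = 0 \cdot 3 = 0$)
$\frac{w{\left(-100 \right)}}{-79362} = \frac{0}{-79362} = 0 \left(- \frac{1}{79362}\right) = 0$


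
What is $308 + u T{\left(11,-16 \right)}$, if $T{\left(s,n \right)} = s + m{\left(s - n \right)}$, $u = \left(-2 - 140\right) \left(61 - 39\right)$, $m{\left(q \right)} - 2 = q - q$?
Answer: $-40304$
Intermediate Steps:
$m{\left(q \right)} = 2$ ($m{\left(q \right)} = 2 + \left(q - q\right) = 2 + 0 = 2$)
$u = -3124$ ($u = \left(-142\right) 22 = -3124$)
$T{\left(s,n \right)} = 2 + s$ ($T{\left(s,n \right)} = s + 2 = 2 + s$)
$308 + u T{\left(11,-16 \right)} = 308 - 3124 \left(2 + 11\right) = 308 - 40612 = -40304$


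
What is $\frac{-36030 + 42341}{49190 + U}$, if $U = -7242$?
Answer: $\frac{6311}{41948} \approx 0.15045$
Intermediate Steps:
$\frac{-36030 + 42341}{49190 + U} = \frac{-36030 + 42341}{49190 - 7242} = \frac{6311}{41948}$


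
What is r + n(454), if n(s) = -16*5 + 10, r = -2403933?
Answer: -2404003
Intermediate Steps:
n(s) = -70 (n(s) = -80 + 10 = -70)
r + n(454) = -2403933 - 70 = -2404003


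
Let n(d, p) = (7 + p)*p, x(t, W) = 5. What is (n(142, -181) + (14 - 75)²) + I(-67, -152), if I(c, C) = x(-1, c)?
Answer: 35220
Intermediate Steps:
I(c, C) = 5
n(d, p) = p*(7 + p)
(n(142, -181) + (14 - 75)²) + I(-67, -152) = (-181*(7 - 181) + (14 - 75)²) + 5 = (-181*(-174) + (-61)²) + 5 = (31494 + 3721) + 5 = 35215 + 5 = 35220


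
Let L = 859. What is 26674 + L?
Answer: 27533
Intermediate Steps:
26674 + L = 26674 + 859 = 27533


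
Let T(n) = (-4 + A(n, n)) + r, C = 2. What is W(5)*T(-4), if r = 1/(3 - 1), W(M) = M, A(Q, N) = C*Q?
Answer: -115/2 ≈ -57.500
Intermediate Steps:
A(Q, N) = 2*Q
r = 1/2 ≈ 0.50000
T(n) = -7/2 + 2*n (T(n) = (-4 + 2*n) + 1/2 = -7/2 + 2*n)
W(5)*T(-4) = 5*(-7/2 + 2*(-4)) = 5*(-7/2 - 8) = 5*(-23/2) = -115/2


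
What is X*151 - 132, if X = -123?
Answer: -18705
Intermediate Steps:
X*151 - 132 = -123*151 - 132 = -18573 - 132 = -18705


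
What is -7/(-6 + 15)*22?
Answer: -154/9 ≈ -17.111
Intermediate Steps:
-7/(-6 + 15)*22 = -7/9*22 = -154/9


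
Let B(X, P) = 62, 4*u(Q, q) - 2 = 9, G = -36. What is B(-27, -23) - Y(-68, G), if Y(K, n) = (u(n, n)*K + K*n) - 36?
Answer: -2163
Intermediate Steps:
u(Q, q) = 11/4 (u(Q, q) = ½ + (¼)*9 = ½ + 9/4 = 11/4)
Y(K, n) = -36 + 11*K/4 + K*n (Y(K, n) = (11*K/4 + K*n) - 36 = -36 + 11*K/4 + K*n)
B(-27, -23) - Y(-68, G) = 62 - (-36 + (11/4)*(-68) - 68*(-36)) = 62 - (-36 - 187 + 2448) = 62 - 1*2225 = 62 - 2225 = -2163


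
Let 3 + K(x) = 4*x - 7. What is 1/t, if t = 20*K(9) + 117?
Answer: 1/637 ≈ 0.0015699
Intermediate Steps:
K(x) = -10 + 4*x (K(x) = -3 + (4*x - 7) = -3 + (-7 + 4*x) = -10 + 4*x)
t = 637 (t = 20*(-10 + 4*9) + 117 = 20*(-10 + 36) + 117 = 20*26 + 117 = 520 + 117 = 637)
1/t = 1/637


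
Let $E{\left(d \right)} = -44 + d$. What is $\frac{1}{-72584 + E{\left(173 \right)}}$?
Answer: $- \frac{1}{72455} \approx -1.3802 \cdot 10^{-5}$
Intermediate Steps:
$\frac{1}{-72584 + E{\left(173 \right)}} = \frac{1}{-72584 + \left(-44 + 173\right)} = \frac{1}{-72584 + 129} = \frac{1}{-72455} = - \frac{1}{72455}$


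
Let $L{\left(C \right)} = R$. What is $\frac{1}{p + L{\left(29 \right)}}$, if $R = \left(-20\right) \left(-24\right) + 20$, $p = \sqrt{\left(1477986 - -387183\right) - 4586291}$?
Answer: $\frac{250}{1485561} - \frac{i \sqrt{2721122}}{2971122} \approx 0.00016829 - 0.00055521 i$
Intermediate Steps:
$p = i \sqrt{2721122}$ ($p = \sqrt{\left(1477986 + 387183\right) - 4586291} = \sqrt{1865169 - 4586291} = \sqrt{-2721122} = i \sqrt{2721122} \approx 1649.6 i$)
$R = 500$ ($R = 480 + 20 = 500$)
$L{\left(C \right)} = 500$
$\frac{1}{p + L{\left(29 \right)}} = \frac{1}{i \sqrt{2721122} + 500} = \frac{1}{500 + i \sqrt{2721122}}$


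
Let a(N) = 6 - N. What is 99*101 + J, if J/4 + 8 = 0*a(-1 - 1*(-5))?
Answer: 9967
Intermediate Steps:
J = -32 (J = -32 + 4*(0*(6 - (-1 - 1*(-5)))) = -32 + 4*(0*(6 - (-1 + 5))) = -32 + 4*(0*(6 - 1*4)) = -32 + 4*(0*(6 - 4)) = -32 + 4*(0*2) = -32 + 4*0 = -32 + 0 = -32)
99*101 + J = 99*101 - 32 = 9999 - 32 = 9967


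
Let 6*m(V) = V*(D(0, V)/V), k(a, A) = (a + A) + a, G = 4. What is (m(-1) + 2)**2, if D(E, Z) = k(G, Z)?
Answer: 361/36 ≈ 10.028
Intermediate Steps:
k(a, A) = A + 2*a (k(a, A) = (A + a) + a = A + 2*a)
D(E, Z) = 8 + Z (D(E, Z) = Z + 2*4 = Z + 8 = 8 + Z)
m(V) = 4/3 + V/6 (m(V) = (V*((8 + V)/V))/6 = (8 + V)/6 = 4/3 + V/6)
(m(-1) + 2)**2 = ((4/3 + (1/6)*(-1)) + 2)**2 = ((4/3 - 1/6) + 2)**2 = (7/6 + 2)**2 = (19/6)**2 = 361/36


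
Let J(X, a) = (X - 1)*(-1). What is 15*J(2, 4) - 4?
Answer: -19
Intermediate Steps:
J(X, a) = 1 - X (J(X, a) = (-1 + X)*(-1) = 1 - X)
15*J(2, 4) - 4 = 15*(1 - 1*2) - 4 = 15*(1 - 2) - 4 = 15*(-1) - 4 = -15 - 4 = -19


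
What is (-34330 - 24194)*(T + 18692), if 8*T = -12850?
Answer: -999926433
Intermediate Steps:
T = -6425/4 (T = (⅛)*(-12850) = -6425/4 ≈ -1606.3)
(-34330 - 24194)*(T + 18692) = (-34330 - 24194)*(-6425/4 + 18692) = -58524*68343/4 = -999926433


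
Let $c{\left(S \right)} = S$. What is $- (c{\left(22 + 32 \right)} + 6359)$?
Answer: $-6413$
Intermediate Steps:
$- (c{\left(22 + 32 \right)} + 6359) = - (\left(22 + 32\right) + 6359) = - (54 + 6359) = \left(-1\right) 6413 = -6413$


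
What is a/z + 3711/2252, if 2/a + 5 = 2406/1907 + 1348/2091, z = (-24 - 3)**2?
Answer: 11118377988403/6750759661308 ≈ 1.6470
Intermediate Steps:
z = 729 (z = (-27)**2 = 729)
a = -7975074/12336103 (a = 2/(-5 + (2406/1907 + 1348/2091)) = 2/(-5 + 7601582/3987537) = 2/(-12336103/3987537) = 2*(-3987537/12336103) = -7975074/12336103 ≈ -0.64648)
a/z + 3711/2252 = -7975074/12336103/729 + 3711/2252 = -7975074/12336103*1/729 + 3711*(1/2252) = -2658358/2997673029 + 3711/2252 = 11118377988403/6750759661308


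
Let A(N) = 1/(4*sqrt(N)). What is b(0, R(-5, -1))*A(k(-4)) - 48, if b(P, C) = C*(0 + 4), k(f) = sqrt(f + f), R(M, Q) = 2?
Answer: -48 - (-1)**(3/4)*2**(1/4) ≈ -47.159 - 0.8409*I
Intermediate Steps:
k(f) = sqrt(2)*sqrt(f) (k(f) = sqrt(2*f) = sqrt(2)*sqrt(f))
b(P, C) = 4*C (b(P, C) = C*4 = 4*C)
A(N) = 1/(4*sqrt(N))
b(0, R(-5, -1))*A(k(-4)) - 48 = (4*2)*(1/(4*sqrt(sqrt(2)*sqrt(-4)))) - 48 = 8*(1/(4*sqrt(sqrt(2)*(2*I)))) - 48 = 8*(1/(4*sqrt(2*I*sqrt(2)))) - 48 = 8*((2**(1/4)*(-I**(3/2))/2)/4) - 48 = 8*(-2**(1/4)*I**(3/2)/8) - 48 = -2**(1/4)*I**(3/2) - 48 = -48 - 2**(1/4)*I**(3/2)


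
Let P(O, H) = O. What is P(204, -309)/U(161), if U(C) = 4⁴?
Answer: 51/64 ≈ 0.79688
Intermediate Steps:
U(C) = 256
P(204, -309)/U(161) = 204/256 = 204*(1/256) = 51/64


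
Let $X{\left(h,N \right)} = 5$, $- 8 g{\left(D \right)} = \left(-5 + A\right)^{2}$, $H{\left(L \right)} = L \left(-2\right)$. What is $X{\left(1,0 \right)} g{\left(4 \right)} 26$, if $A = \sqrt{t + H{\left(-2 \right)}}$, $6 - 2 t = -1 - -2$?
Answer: $- \frac{4095}{8} + \frac{325 \sqrt{26}}{4} \approx -97.58$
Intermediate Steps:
$H{\left(L \right)} = - 2 L$
$t = \frac{5}{2}$ ($t = 3 - \frac{-1 - -2}{2} = 3 - \frac{-1 + 2}{2} = 3 - \frac{1}{2} = \frac{5}{2} \approx 2.5$)
$A = \frac{\sqrt{26}}{2}$ ($A = \sqrt{\frac{5}{2} - -4} = \sqrt{\frac{5}{2} + 4} = \sqrt{\frac{13}{2}} = \frac{\sqrt{26}}{2} \approx 2.5495$)
$g{\left(D \right)} = - \frac{\left(-5 + \frac{\sqrt{26}}{2}\right)^{2}}{8}$
$X{\left(1,0 \right)} g{\left(4 \right)} 26 = 5 \left(- \frac{63}{16} + \frac{5 \sqrt{26}}{8}\right) 26 = \left(- \frac{315}{16} + \frac{25 \sqrt{26}}{8}\right) 26 = - \frac{4095}{8} + \frac{325 \sqrt{26}}{4}$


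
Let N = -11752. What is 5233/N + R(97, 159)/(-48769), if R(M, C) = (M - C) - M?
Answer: -253339609/573133288 ≈ -0.44203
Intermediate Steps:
R(M, C) = -C
5233/N + R(97, 159)/(-48769) = 5233/(-11752) - 1*159/(-48769) = 5233*(-1/11752) - 159*(-1/48769) = -5233/11752 + 159/48769 = -253339609/573133288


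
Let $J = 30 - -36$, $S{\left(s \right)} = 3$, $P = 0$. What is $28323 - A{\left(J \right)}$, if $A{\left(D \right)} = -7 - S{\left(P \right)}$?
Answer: $28333$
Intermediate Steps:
$J = 66$ ($J = 30 + 36 = 66$)
$A{\left(D \right)} = -10$ ($A{\left(D \right)} = -7 - 3 = -10$)
$28323 - A{\left(J \right)} = 28323 - -10 = 28323 + 10 = 28333$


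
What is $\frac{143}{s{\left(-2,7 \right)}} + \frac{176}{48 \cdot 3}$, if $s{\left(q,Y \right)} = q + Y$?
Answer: $\frac{1342}{45} \approx 29.822$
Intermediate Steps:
$s{\left(q,Y \right)} = Y + q$
$\frac{143}{s{\left(-2,7 \right)}} + \frac{176}{48 \cdot 3} = \frac{143}{7 - 2} + \frac{176}{48 \cdot 3} = \frac{143}{5} + \frac{176}{144} = 143 \cdot \frac{1}{5} + 176 \cdot \frac{1}{144} = \frac{143}{5} + \frac{11}{9} = \frac{1342}{45}$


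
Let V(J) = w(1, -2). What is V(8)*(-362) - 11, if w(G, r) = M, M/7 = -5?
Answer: 12659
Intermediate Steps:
M = -35 (M = 7*(-5) = -35)
w(G, r) = -35
V(J) = -35
V(8)*(-362) - 11 = -35*(-362) - 11 = 12670 - 11 = 12659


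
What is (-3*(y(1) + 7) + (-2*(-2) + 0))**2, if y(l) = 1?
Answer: 400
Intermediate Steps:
(-3*(y(1) + 7) + (-2*(-2) + 0))**2 = (-3*(1 + 7) + (-2*(-2) + 0))**2 = (-3*8 + (4 + 0))**2 = (-24 + 4)**2 = (-20)**2 = 400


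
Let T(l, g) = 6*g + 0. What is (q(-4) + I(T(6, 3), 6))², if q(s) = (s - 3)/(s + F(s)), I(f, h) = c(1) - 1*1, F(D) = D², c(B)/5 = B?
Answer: 1681/144 ≈ 11.674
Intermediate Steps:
c(B) = 5*B
T(l, g) = 6*g
I(f, h) = 4 (I(f, h) = 5*1 - 1*1 = 5 - 1 = 4)
q(s) = (-3 + s)/(s + s²) (q(s) = (s - 3)/(s + s²) = (-3 + s)/(s + s²))
(q(-4) + I(T(6, 3), 6))² = ((-3 - 4)/((-4)*(1 - 4)) + 4)² = (-¼*(-7)/(-3) + 4)² = (-¼*(-⅓)*(-7) + 4)² = (-7/12 + 4)² = (41/12)² = 1681/144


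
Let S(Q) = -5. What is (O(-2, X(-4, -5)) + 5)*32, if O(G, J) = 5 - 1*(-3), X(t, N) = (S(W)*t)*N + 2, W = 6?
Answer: 416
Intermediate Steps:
X(t, N) = 2 - 5*N*t (X(t, N) = (-5*t)*N + 2 = -5*N*t + 2 = 2 - 5*N*t)
O(G, J) = 8 (O(G, J) = 5 + 3 = 8)
(O(-2, X(-4, -5)) + 5)*32 = (8 + 5)*32 = 13*32 = 416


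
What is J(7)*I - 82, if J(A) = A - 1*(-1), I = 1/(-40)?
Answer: -411/5 ≈ -82.200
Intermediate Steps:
I = -1/40 ≈ -0.025000
J(A) = 1 + A (J(A) = A + 1 = 1 + A)
J(7)*I - 82 = (1 + 7)*(-1/40) - 82 = 8*(-1/40) - 82 = -1/5 - 82 = -411/5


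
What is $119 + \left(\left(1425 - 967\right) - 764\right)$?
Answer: $-187$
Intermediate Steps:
$119 + \left(\left(1425 - 967\right) - 764\right) = 119 + \left(458 - 764\right) = 119 - 306 = -187$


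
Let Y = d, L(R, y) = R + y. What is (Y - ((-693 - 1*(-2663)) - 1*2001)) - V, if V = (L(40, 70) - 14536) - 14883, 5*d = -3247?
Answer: 143453/5 ≈ 28691.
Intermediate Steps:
d = -3247/5 (d = (⅕)*(-3247) = -3247/5 ≈ -649.40)
Y = -3247/5 ≈ -649.40
V = -29309 (V = ((40 + 70) - 14536) - 14883 = (110 - 14536) - 14883 = -14426 - 14883 = -29309)
(Y - ((-693 - 1*(-2663)) - 1*2001)) - V = (-3247/5 - ((-693 - 1*(-2663)) - 1*2001)) - 1*(-29309) = (-3247/5 - ((-693 + 2663) - 2001)) + 29309 = (-3247/5 - (1970 - 2001)) + 29309 = (-3247/5 - 1*(-31)) + 29309 = (-3247/5 + 31) + 29309 = -3092/5 + 29309 = 143453/5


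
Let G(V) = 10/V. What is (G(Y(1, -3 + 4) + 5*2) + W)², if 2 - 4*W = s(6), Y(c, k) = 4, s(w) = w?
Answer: 4/49 ≈ 0.081633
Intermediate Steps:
W = -1 (W = ½ - ¼*6 = ½ - 3/2 = -1)
(G(Y(1, -3 + 4) + 5*2) + W)² = (10/(4 + 5*2) - 1)² = (10/(4 + 10) - 1)² = (10/14 - 1)² = (10*(1/14) - 1)² = (5/7 - 1)² = (-2/7)² = 4/49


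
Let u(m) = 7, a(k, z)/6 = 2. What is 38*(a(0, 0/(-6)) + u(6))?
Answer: 722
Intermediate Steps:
a(k, z) = 12 (a(k, z) = 6*2 = 12)
38*(a(0, 0/(-6)) + u(6)) = 38*(12 + 7) = 38*19 = 722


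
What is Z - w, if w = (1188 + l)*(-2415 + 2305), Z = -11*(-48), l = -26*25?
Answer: 59708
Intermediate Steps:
l = -650
Z = 528
w = -59180 (w = (1188 - 650)*(-2415 + 2305) = 538*(-110) = -59180)
Z - w = 528 - 1*(-59180) = 528 + 59180 = 59708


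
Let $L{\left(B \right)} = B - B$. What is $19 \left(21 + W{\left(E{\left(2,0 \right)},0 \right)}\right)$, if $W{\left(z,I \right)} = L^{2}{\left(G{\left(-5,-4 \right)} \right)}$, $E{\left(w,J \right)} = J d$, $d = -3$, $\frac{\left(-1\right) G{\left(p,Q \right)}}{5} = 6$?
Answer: $399$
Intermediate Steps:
$G{\left(p,Q \right)} = -30$ ($G{\left(p,Q \right)} = \left(-5\right) 6 = -30$)
$L{\left(B \right)} = 0$
$E{\left(w,J \right)} = - 3 J$ ($E{\left(w,J \right)} = J \left(-3\right) = - 3 J$)
$W{\left(z,I \right)} = 0$ ($W{\left(z,I \right)} = 0^{2} = 0$)
$19 \left(21 + W{\left(E{\left(2,0 \right)},0 \right)}\right) = 19 \left(21 + 0\right) = 19 \cdot 21 = 399$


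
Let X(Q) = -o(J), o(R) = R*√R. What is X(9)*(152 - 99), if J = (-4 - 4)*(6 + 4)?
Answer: 16960*I*√5 ≈ 37924.0*I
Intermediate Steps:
J = -80 (J = -8*10 = -80)
o(R) = R^(3/2)
X(Q) = 320*I*√5 (X(Q) = -(-80)^(3/2) = -(-320)*I*√5 = 320*I*√5)
X(9)*(152 - 99) = (320*I*√5)*(152 - 99) = (320*I*√5)*53 = 16960*I*√5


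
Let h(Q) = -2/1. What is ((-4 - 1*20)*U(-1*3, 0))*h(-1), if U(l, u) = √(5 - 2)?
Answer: 48*√3 ≈ 83.138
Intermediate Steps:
U(l, u) = √3
h(Q) = -2 (h(Q) = -2*1 = -2)
((-4 - 1*20)*U(-1*3, 0))*h(-1) = ((-4 - 1*20)*√3)*(-2) = ((-4 - 20)*√3)*(-2) = -24*√3*(-2) = 48*√3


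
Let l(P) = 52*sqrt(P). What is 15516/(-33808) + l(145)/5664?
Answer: -3879/8452 + 13*sqrt(145)/1416 ≈ -0.34839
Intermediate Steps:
15516/(-33808) + l(145)/5664 = 15516/(-33808) + (52*sqrt(145))/5664 = 15516*(-1/33808) + (52*sqrt(145))*(1/5664) = -3879/8452 + 13*sqrt(145)/1416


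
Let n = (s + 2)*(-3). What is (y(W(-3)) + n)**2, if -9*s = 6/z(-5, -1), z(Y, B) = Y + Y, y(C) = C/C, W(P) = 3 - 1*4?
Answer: 676/25 ≈ 27.040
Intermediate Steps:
W(P) = -1 (W(P) = 3 - 4 = -1)
y(C) = 1
z(Y, B) = 2*Y
s = 1/15 (s = -2/(3*(2*(-5))) = -2/(3*(-10)) = -2*(-1)/(3*10) = -1/9*(-3/5) = 1/15 ≈ 0.066667)
n = -31/5 (n = (1/15 + 2)*(-3) = (31/15)*(-3) = -31/5 ≈ -6.2000)
(y(W(-3)) + n)**2 = (1 - 31/5)**2 = (-26/5)**2 = 676/25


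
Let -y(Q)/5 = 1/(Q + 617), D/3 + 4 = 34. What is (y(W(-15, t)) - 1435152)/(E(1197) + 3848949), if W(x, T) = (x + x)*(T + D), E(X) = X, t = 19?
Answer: -3807458251/10214437338 ≈ -0.37275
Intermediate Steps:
D = 90 (D = -12 + 3*34 = -12 + 102 = 90)
W(x, T) = 2*x*(90 + T) (W(x, T) = (x + x)*(T + 90) = (2*x)*(90 + T) = 2*x*(90 + T))
y(Q) = -5/(617 + Q) (y(Q) = -5/(Q + 617) = -5/(617 + Q))
(y(W(-15, t)) - 1435152)/(E(1197) + 3848949) = (-5/(617 + 2*(-15)*(90 + 19)) - 1435152)/(1197 + 3848949) = (-5/(617 + 2*(-15)*109) - 1435152)/3850146 = (-5/(617 - 3270) - 1435152)*(1/3850146) = (-5/(-2653) - 1435152)*(1/3850146) = (-5*(-1/2653) - 1435152)*(1/3850146) = (5/2653 - 1435152)*(1/3850146) = -3807458251/2653*1/3850146 = -3807458251/10214437338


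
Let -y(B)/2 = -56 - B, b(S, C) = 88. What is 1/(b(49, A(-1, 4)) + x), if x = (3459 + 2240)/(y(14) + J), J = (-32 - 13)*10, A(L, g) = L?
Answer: 310/21581 ≈ 0.014364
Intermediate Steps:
J = -450 (J = -45*10 = -450)
y(B) = 112 + 2*B (y(B) = -2*(-56 - B) = 112 + 2*B)
x = -5699/310 (x = (3459 + 2240)/((112 + 2*14) - 450) = 5699/((112 + 28) - 450) = 5699/(140 - 450) = 5699/(-310) = 5699*(-1/310) = -5699/310 ≈ -18.384)
1/(b(49, A(-1, 4)) + x) = 1/(88 - 5699/310) = 1/(21581/310) = 310/21581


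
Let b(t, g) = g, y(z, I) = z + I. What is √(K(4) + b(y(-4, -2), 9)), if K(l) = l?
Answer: √13 ≈ 3.6056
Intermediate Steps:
y(z, I) = I + z
√(K(4) + b(y(-4, -2), 9)) = √(4 + 9) = √13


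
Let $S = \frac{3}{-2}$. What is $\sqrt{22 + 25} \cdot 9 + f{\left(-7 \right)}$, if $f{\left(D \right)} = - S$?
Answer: $\frac{3}{2} + 9 \sqrt{47} \approx 63.201$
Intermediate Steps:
$S = - \frac{3}{2}$ ($S = 3 \left(- \frac{1}{2}\right) = - \frac{3}{2} \approx -1.5$)
$f{\left(D \right)} = \frac{3}{2}$ ($f{\left(D \right)} = \left(-1\right) \left(- \frac{3}{2}\right) = \frac{3}{2}$)
$\sqrt{22 + 25} \cdot 9 + f{\left(-7 \right)} = \sqrt{22 + 25} \cdot 9 + \frac{3}{2} = \sqrt{47} \cdot 9 + \frac{3}{2} = 9 \sqrt{47} + \frac{3}{2} = \frac{3}{2} + 9 \sqrt{47}$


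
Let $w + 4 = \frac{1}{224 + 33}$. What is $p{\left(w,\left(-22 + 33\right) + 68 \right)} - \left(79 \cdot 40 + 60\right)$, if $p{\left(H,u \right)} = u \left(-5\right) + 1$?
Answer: $-3614$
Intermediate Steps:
$w = - \frac{1027}{257}$ ($w = -4 + \frac{1}{224 + 33} = -4 + \frac{1}{257} = - \frac{1027}{257} \approx -3.9961$)
$p{\left(H,u \right)} = 1 - 5 u$ ($p{\left(H,u \right)} = - 5 u + 1 = 1 - 5 u$)
$p{\left(w,\left(-22 + 33\right) + 68 \right)} - \left(79 \cdot 40 + 60\right) = \left(1 - 5 \left(\left(-22 + 33\right) + 68\right)\right) - \left(79 \cdot 40 + 60\right) = \left(1 - 5 \left(11 + 68\right)\right) - \left(3160 + 60\right) = \left(1 - 395\right) - 3220 = -394 - 3220 = -3614$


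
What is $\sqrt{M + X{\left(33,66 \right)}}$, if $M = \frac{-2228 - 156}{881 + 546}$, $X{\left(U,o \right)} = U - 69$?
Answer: $\frac{2 i \sqrt{19177453}}{1427} \approx 6.1376 i$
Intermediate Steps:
$X{\left(U,o \right)} = -69 + U$
$M = - \frac{2384}{1427} \approx -1.6706$
$\sqrt{M + X{\left(33,66 \right)}} = \sqrt{- \frac{2384}{1427} + \left(-69 + 33\right)} = \sqrt{- \frac{2384}{1427} - 36} = \sqrt{- \frac{53756}{1427}} = \frac{2 i \sqrt{19177453}}{1427}$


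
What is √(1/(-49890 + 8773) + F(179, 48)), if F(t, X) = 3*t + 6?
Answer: √917999934010/41117 ≈ 23.302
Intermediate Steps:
F(t, X) = 6 + 3*t
√(1/(-49890 + 8773) + F(179, 48)) = √(1/(-49890 + 8773) + (6 + 3*179)) = √(1/(-41117) + (6 + 537)) = √(-1/41117 + 543) = √(22326530/41117) = √917999934010/41117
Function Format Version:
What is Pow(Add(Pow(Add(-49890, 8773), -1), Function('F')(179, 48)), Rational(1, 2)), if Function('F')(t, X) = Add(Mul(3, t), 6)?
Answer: Mul(Rational(1, 41117), Pow(917999934010, Rational(1, 2))) ≈ 23.302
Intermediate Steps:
Function('F')(t, X) = Add(6, Mul(3, t))
Pow(Add(Pow(Add(-49890, 8773), -1), Function('F')(179, 48)), Rational(1, 2)) = Pow(Add(Pow(Add(-49890, 8773), -1), Add(6, Mul(3, 179))), Rational(1, 2)) = Pow(Add(Pow(-41117, -1), Add(6, 537)), Rational(1, 2)) = Pow(Add(Rational(-1, 41117), 543), Rational(1, 2)) = Pow(Rational(22326530, 41117), Rational(1, 2)) = Mul(Rational(1, 41117), Pow(917999934010, Rational(1, 2)))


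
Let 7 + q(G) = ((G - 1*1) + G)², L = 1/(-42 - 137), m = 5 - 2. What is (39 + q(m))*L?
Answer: -57/179 ≈ -0.31844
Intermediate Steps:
m = 3
L = -1/179 (L = 1/(-179) = -1/179 ≈ -0.0055866)
q(G) = -7 + (-1 + 2*G)² (q(G) = -7 + ((G - 1*1) + G)² = -7 + ((G - 1) + G)² = -7 + ((-1 + G) + G)² = -7 + (-1 + 2*G)²)
(39 + q(m))*L = (39 + (-7 + (-1 + 2*3)²))*(-1/179) = (39 + (-7 + (-1 + 6)²))*(-1/179) = (39 + (-7 + 5²))*(-1/179) = (39 + (-7 + 25))*(-1/179) = (39 + 18)*(-1/179) = 57*(-1/179) = -57/179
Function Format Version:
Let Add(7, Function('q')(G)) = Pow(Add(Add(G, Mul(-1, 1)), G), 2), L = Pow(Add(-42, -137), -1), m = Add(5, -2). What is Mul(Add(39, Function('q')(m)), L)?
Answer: Rational(-57, 179) ≈ -0.31844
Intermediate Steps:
m = 3
L = Rational(-1, 179) (L = Pow(-179, -1) = Rational(-1, 179) ≈ -0.0055866)
Function('q')(G) = Add(-7, Pow(Add(-1, Mul(2, G)), 2)) (Function('q')(G) = Add(-7, Pow(Add(Add(G, Mul(-1, 1)), G), 2)) = Add(-7, Pow(Add(Add(G, -1), G), 2)) = Add(-7, Pow(Add(Add(-1, G), G), 2)) = Add(-7, Pow(Add(-1, Mul(2, G)), 2)))
Mul(Add(39, Function('q')(m)), L) = Mul(Add(39, Add(-7, Pow(Add(-1, Mul(2, 3)), 2))), Rational(-1, 179)) = Mul(Add(39, Add(-7, Pow(Add(-1, 6), 2))), Rational(-1, 179)) = Mul(Add(39, Add(-7, Pow(5, 2))), Rational(-1, 179)) = Mul(Add(39, Add(-7, 25)), Rational(-1, 179)) = Mul(Add(39, 18), Rational(-1, 179)) = Mul(57, Rational(-1, 179)) = Rational(-57, 179)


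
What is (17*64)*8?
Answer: 8704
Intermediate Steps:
(17*64)*8 = 1088*8 = 8704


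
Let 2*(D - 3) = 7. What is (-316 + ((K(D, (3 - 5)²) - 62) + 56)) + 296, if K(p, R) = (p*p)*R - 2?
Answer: 141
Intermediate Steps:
D = 13/2 (D = 3 + (½)*7 = 3 + 7/2 = 13/2 ≈ 6.5000)
K(p, R) = -2 + R*p² (K(p, R) = p²*R - 2 = R*p² - 2 = -2 + R*p²)
(-316 + ((K(D, (3 - 5)²) - 62) + 56)) + 296 = (-316 + (((-2 + (3 - 5)²*(13/2)²) - 62) + 56)) + 296 = (-316 + (((-2 + (-2)²*(169/4)) - 62) + 56)) + 296 = (-316 + (((-2 + 4*(169/4)) - 62) + 56)) + 296 = (-316 + (((-2 + 169) - 62) + 56)) + 296 = (-316 + ((167 - 62) + 56)) + 296 = (-316 + (105 + 56)) + 296 = (-316 + 161) + 296 = -155 + 296 = 141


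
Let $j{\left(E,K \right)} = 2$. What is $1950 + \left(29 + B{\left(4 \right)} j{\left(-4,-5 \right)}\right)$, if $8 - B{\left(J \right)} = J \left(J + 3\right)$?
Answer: $1939$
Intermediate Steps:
$B{\left(J \right)} = 8 - J \left(3 + J\right)$ ($B{\left(J \right)} = 8 - J \left(J + 3\right) = 8 - J \left(3 + J\right)$)
$1950 + \left(29 + B{\left(4 \right)} j{\left(-4,-5 \right)}\right) = 1950 + \left(29 + \left(8 - 4^{2} - 12\right) 2\right) = 1950 + \left(29 + \left(8 - 16 - 12\right) 2\right) = 1950 + \left(29 - 40\right) = 1950 - 11 = 1939$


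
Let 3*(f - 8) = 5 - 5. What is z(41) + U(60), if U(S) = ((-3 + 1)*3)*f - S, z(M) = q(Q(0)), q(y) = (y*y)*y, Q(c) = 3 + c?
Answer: -81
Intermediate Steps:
f = 8 (f = 8 + (5 - 5)/3 = 8 + (⅓)*0 = 8 + 0 = 8)
q(y) = y³ (q(y) = y²*y = y³)
z(M) = 27 (z(M) = (3 + 0)³ = 3³ = 27)
U(S) = -48 - S (U(S) = ((-3 + 1)*3)*8 - S = -2*3*8 - S = -6*8 - S = -48 - S)
z(41) + U(60) = 27 + (-48 - 1*60) = 27 + (-48 - 60) = 27 - 108 = -81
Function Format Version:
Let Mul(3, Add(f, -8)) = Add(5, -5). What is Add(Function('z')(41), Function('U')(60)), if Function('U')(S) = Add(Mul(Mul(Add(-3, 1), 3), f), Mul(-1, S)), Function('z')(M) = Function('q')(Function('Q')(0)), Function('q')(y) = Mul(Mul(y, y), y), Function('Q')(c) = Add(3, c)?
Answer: -81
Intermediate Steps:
f = 8 (f = Add(8, Mul(Rational(1, 3), Add(5, -5))) = Add(8, Mul(Rational(1, 3), 0)) = Add(8, 0) = 8)
Function('q')(y) = Pow(y, 3) (Function('q')(y) = Mul(Pow(y, 2), y) = Pow(y, 3))
Function('z')(M) = 27 (Function('z')(M) = Pow(Add(3, 0), 3) = Pow(3, 3) = 27)
Function('U')(S) = Add(-48, Mul(-1, S)) (Function('U')(S) = Add(Mul(Mul(Add(-3, 1), 3), 8), Mul(-1, S)) = Add(Mul(Mul(-2, 3), 8), Mul(-1, S)) = Add(Mul(-6, 8), Mul(-1, S)) = Add(-48, Mul(-1, S)))
Add(Function('z')(41), Function('U')(60)) = Add(27, Add(-48, Mul(-1, 60))) = Add(27, Add(-48, -60)) = Add(27, -108) = -81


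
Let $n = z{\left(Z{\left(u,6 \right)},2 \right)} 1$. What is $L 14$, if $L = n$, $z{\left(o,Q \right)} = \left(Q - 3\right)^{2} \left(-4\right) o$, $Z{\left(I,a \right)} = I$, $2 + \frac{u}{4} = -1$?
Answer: $672$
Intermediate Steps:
$u = -12$ ($u = -8 + 4 \left(-1\right) = -8 - 4 = -12$)
$z{\left(o,Q \right)} = - 4 o \left(-3 + Q\right)^{2}$ ($z{\left(o,Q \right)} = \left(-3 + Q\right)^{2} \left(-4\right) o = - 4 \left(-3 + Q\right)^{2} o = - 4 o \left(-3 + Q\right)^{2}$)
$n = 48$ ($n = \left(-4\right) \left(-12\right) \left(-3 + 2\right)^{2} \cdot 1 = \left(-4\right) \left(-12\right) \left(-1\right)^{2} \cdot 1 = \left(-4\right) \left(-12\right) 1 \cdot 1 = 48 \cdot 1 = 48$)
$L = 48$
$L 14 = 48 \cdot 14 = 672$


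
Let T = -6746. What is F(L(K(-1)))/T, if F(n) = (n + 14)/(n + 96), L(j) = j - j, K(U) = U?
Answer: -7/323808 ≈ -2.1618e-5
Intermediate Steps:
L(j) = 0
F(n) = (14 + n)/(96 + n)
F(L(K(-1)))/T = ((14 + 0)/(96 + 0))/(-6746) = (14/96)*(-1/6746) = ((1/96)*14)*(-1/6746) = (7/48)*(-1/6746) = -7/323808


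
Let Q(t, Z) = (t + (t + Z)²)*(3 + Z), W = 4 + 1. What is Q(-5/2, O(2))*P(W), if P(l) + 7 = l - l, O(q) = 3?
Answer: 189/2 ≈ 94.500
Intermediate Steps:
W = 5
P(l) = -7 (P(l) = -7 + (l - l) = -7 + 0 = -7)
Q(t, Z) = (3 + Z)*(t + (Z + t)²) (Q(t, Z) = (t + (Z + t)²)*(3 + Z) = (3 + Z)*(t + (Z + t)²))
Q(-5/2, O(2))*P(W) = (3*(-5/2) + 3*(3 - 5/2)² + 3*(-5/2) + 3*(3 - 5/2)²)*(-7) = (-15/2 + 3*(½)² - 15/2 + 3*(½)²)*(-7) = (-15/2 + 3*(¼) - 15/2 + 3*(¼))*(-7) = (-15/2 + ¾ - 15/2 + ¾)*(-7) = -27/2*(-7) = 189/2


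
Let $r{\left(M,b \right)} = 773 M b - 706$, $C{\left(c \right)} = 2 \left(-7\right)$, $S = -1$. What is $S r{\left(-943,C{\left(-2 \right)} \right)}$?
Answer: $-10204440$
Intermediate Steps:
$C{\left(c \right)} = -14$
$r{\left(M,b \right)} = -706 + 773 M b$ ($r{\left(M,b \right)} = 773 M b - 706 = -706 + 773 M b$)
$S r{\left(-943,C{\left(-2 \right)} \right)} = - (-706 + 773 \left(-943\right) \left(-14\right)) = - (-706 + 10205146) = \left(-1\right) 10204440 = -10204440$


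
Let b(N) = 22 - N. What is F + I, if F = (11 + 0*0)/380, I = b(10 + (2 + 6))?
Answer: 1531/380 ≈ 4.0289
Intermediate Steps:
I = 4 (I = 22 - (10 + (2 + 6)) = 22 - (10 + 8) = 22 - 1*18 = 22 - 18 = 4)
F = 11/380 (F = (11 + 0)*(1/380) = 11*(1/380) = 11/380 ≈ 0.028947)
F + I = 11/380 + 4 = 1531/380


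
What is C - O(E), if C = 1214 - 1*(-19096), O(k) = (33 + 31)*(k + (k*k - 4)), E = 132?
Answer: -1103018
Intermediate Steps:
O(k) = -256 + 64*k + 64*k**2 (O(k) = 64*(k + (k**2 - 4)) = 64*(k + (-4 + k**2)) = 64*(-4 + k + k**2) = -256 + 64*k + 64*k**2)
C = 20310 (C = 1214 + 19096 = 20310)
C - O(E) = 20310 - (-256 + 64*132 + 64*132**2) = 20310 - (-256 + 8448 + 64*17424) = 20310 - (-256 + 8448 + 1115136) = 20310 - 1*1123328 = 20310 - 1123328 = -1103018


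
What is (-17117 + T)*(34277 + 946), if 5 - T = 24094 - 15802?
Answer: -894805092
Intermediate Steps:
T = -8287 (T = 5 - (24094 - 15802) = 5 - 1*8292 = 5 - 8292 = -8287)
(-17117 + T)*(34277 + 946) = (-17117 - 8287)*(34277 + 946) = -25404*35223 = -894805092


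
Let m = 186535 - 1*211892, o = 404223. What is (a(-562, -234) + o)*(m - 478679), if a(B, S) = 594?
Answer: -204042341412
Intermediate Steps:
m = -25357 (m = 186535 - 211892 = -25357)
(a(-562, -234) + o)*(m - 478679) = (594 + 404223)*(-25357 - 478679) = 404817*(-504036) = -204042341412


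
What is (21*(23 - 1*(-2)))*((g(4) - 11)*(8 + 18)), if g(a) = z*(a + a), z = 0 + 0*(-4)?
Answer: -150150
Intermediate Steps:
z = 0 (z = 0 + 0 = 0)
g(a) = 0 (g(a) = 0*(a + a) = 0*(2*a) = 0)
(21*(23 - 1*(-2)))*((g(4) - 11)*(8 + 18)) = (21*(23 - 1*(-2)))*((0 - 11)*(8 + 18)) = (21*(23 + 2))*(-11*26) = (21*25)*(-286) = 525*(-286) = -150150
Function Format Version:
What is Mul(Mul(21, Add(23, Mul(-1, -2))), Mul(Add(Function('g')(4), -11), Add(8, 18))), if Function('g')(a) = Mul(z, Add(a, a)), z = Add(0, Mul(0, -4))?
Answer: -150150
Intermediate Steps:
z = 0 (z = Add(0, 0) = 0)
Function('g')(a) = 0 (Function('g')(a) = Mul(0, Add(a, a)) = Mul(0, Mul(2, a)) = 0)
Mul(Mul(21, Add(23, Mul(-1, -2))), Mul(Add(Function('g')(4), -11), Add(8, 18))) = Mul(Mul(21, Add(23, Mul(-1, -2))), Mul(Add(0, -11), Add(8, 18))) = Mul(Mul(21, Add(23, 2)), Mul(-11, 26)) = Mul(Mul(21, 25), -286) = Mul(525, -286) = -150150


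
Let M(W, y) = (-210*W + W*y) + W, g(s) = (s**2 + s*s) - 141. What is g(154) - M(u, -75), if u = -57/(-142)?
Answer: 47405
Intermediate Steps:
g(s) = -141 + 2*s**2 (g(s) = (s**2 + s**2) - 141 = 2*s**2 - 141 = -141 + 2*s**2)
u = 57/142 (u = -57*(-1/142) = 57/142 ≈ 0.40141)
M(W, y) = -209*W + W*y
g(154) - M(u, -75) = (-141 + 2*154**2) - 57*(-209 - 75)/142 = (-141 + 2*23716) - 57*(-284)/142 = (-141 + 47432) - 1*(-114) = 47291 + 114 = 47405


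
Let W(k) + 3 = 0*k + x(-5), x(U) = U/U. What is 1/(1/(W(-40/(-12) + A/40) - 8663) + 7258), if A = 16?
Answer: 8665/62890569 ≈ 0.00013778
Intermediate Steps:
x(U) = 1
W(k) = -2 (W(k) = -3 + (0*k + 1) = -3 + (0 + 1) = -3 + 1 = -2)
1/(1/(W(-40/(-12) + A/40) - 8663) + 7258) = 1/(1/(-2 - 8663) + 7258) = 1/(1/(-8665) + 7258) = 1/(-1/8665 + 7258) = 1/(62890569/8665) = 8665/62890569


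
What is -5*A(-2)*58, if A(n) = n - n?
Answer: 0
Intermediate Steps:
A(n) = 0
-5*A(-2)*58 = -5*0*58 = 0*58 = 0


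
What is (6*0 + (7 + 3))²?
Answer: 100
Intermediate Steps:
(6*0 + (7 + 3))² = (0 + 10)² = 10² = 100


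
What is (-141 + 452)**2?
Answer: 96721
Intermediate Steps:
(-141 + 452)**2 = 311**2 = 96721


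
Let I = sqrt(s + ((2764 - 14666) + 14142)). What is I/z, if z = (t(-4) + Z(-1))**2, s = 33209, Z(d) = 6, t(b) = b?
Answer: sqrt(35449)/4 ≈ 47.070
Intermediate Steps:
z = 4 (z = (-4 + 6)**2 = 2**2 = 4)
I = sqrt(35449) (I = sqrt(33209 + ((2764 - 14666) + 14142)) = sqrt(33209 + (-11902 + 14142)) = sqrt(33209 + 2240) = sqrt(35449) ≈ 188.28)
I/z = sqrt(35449)/4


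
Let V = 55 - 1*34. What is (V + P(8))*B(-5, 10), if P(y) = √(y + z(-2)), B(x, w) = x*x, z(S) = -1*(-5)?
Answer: 525 + 25*√13 ≈ 615.14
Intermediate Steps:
z(S) = 5
B(x, w) = x²
P(y) = √(5 + y) (P(y) = √(y + 5) = √(5 + y))
V = 21 (V = 55 - 34 = 21)
(V + P(8))*B(-5, 10) = (21 + √(5 + 8))*(-5)² = (21 + √13)*25 = 525 + 25*√13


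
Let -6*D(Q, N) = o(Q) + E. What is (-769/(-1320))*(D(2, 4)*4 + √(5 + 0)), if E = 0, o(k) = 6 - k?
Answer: -769/495 + 769*√5/1320 ≈ -0.25086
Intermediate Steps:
D(Q, N) = -1 + Q/6 (D(Q, N) = -((6 - Q) + 0)/6 = -(6 - Q)/6 = -1 + Q/6)
(-769/(-1320))*(D(2, 4)*4 + √(5 + 0)) = (-769/(-1320))*((-1 + (⅙)*2)*4 + √(5 + 0)) = (-769*(-1/1320))*((-1 + ⅓)*4 + √5) = 769*(-⅔*4 + √5)/1320 = 769*(-8/3 + √5)/1320 = -769/495 + 769*√5/1320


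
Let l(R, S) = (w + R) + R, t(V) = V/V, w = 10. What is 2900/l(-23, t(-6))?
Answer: -725/9 ≈ -80.556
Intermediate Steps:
t(V) = 1
l(R, S) = 10 + 2*R (l(R, S) = (10 + R) + R = 10 + 2*R)
2900/l(-23, t(-6)) = 2900/(10 + 2*(-23)) = 2900/(10 - 46) = 2900/(-36) = 2900*(-1/36) = -725/9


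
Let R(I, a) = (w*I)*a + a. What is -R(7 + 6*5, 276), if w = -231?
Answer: 2358696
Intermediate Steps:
R(I, a) = a - 231*I*a (R(I, a) = (-231*I)*a + a = -231*I*a + a = a - 231*I*a)
-R(7 + 6*5, 276) = -276*(1 - 231*(7 + 6*5)) = -276*(1 - 231*(7 + 30)) = -276*(1 - 231*37) = -276*(1 - 8547) = -276*(-8546) = -1*(-2358696) = 2358696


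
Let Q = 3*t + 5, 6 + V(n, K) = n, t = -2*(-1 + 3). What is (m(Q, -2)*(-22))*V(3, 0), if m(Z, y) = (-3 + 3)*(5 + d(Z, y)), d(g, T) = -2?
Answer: 0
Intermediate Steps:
t = -4 (t = -2*2 = -4)
V(n, K) = -6 + n
Q = -7 (Q = 3*(-4) + 5 = -12 + 5 = -7)
m(Z, y) = 0 (m(Z, y) = (-3 + 3)*(5 - 2) = 0*3 = 0)
(m(Q, -2)*(-22))*V(3, 0) = (0*(-22))*(-6 + 3) = 0*(-3) = 0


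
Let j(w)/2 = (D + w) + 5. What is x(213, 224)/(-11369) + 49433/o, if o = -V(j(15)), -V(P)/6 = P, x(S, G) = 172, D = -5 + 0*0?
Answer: 561972817/2046420 ≈ 274.61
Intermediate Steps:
D = -5 (D = -5 + 0 = -5)
j(w) = 2*w (j(w) = 2*((-5 + w) + 5) = 2*w)
V(P) = -6*P
o = 180 (o = -(-6)*2*15 = -(-6)*30 = -1*(-180) = 180)
x(213, 224)/(-11369) + 49433/o = 172/(-11369) + 49433/180 = 172*(-1/11369) + 49433*(1/180) = -172/11369 + 49433/180 = 561972817/2046420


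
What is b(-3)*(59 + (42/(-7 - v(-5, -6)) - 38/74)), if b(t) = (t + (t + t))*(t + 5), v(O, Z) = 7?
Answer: -36954/37 ≈ -998.76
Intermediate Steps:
b(t) = 3*t*(5 + t) (b(t) = (t + 2*t)*(5 + t) = (3*t)*(5 + t) = 3*t*(5 + t))
b(-3)*(59 + (42/(-7 - v(-5, -6)) - 38/74)) = (3*(-3)*(5 - 3))*(59 + (42/(-7 - 1*7) - 38/74)) = (3*(-3)*2)*(59 + (42/(-7 - 7) - 38*1/74)) = -18*(59 + (42/(-14) - 19/37)) = -18*(59 + (42*(-1/14) - 19/37)) = -18*(59 + (-3 - 19/37)) = -18*(59 - 130/37) = -18*2053/37 = -36954/37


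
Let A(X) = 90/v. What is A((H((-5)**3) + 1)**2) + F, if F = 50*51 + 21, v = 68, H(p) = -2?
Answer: 87459/34 ≈ 2572.3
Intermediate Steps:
A(X) = 45/34 (A(X) = 90/68 = 90*(1/68) = 45/34)
F = 2571 (F = 2550 + 21 = 2571)
A((H((-5)**3) + 1)**2) + F = 45/34 + 2571 = 87459/34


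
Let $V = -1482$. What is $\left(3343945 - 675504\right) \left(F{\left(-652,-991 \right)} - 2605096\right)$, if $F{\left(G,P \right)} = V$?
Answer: $-6955499604898$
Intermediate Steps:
$F{\left(G,P \right)} = -1482$
$\left(3343945 - 675504\right) \left(F{\left(-652,-991 \right)} - 2605096\right) = \left(3343945 - 675504\right) \left(-1482 - 2605096\right) = 2668441 \left(-2606578\right) = -6955499604898$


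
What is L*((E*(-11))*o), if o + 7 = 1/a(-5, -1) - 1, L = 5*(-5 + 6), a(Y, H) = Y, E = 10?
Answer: 4510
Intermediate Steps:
L = 5 (L = 5*1 = 5)
o = -41/5 (o = -7 + (1/(-5) - 1) = -7 + (1*(-⅕) - 1) = -7 + (-⅕ - 1) = -7 - 6/5 = -41/5 ≈ -8.2000)
L*((E*(-11))*o) = 5*((10*(-11))*(-41/5)) = 5*(-110*(-41/5)) = 5*902 = 4510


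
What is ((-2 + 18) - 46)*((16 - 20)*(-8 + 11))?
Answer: 360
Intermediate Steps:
((-2 + 18) - 46)*((16 - 20)*(-8 + 11)) = (16 - 46)*(-4*3) = -30*(-12) = 360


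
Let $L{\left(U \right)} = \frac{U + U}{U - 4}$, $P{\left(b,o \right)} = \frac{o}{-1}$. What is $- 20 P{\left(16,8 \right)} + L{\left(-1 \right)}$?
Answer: $\frac{802}{5} \approx 160.4$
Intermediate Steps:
$P{\left(b,o \right)} = - o$
$L{\left(U \right)} = \frac{2 U}{-4 + U}$
$- 20 P{\left(16,8 \right)} + L{\left(-1 \right)} = - 20 \left(\left(-1\right) 8\right) + 2 \left(-1\right) \frac{1}{-4 - 1} = \left(-20\right) \left(-8\right) + 2 \left(-1\right) \frac{1}{-5} = 160 + 2 \left(-1\right) \left(- \frac{1}{5}\right) = 160 + \frac{2}{5} = \frac{802}{5}$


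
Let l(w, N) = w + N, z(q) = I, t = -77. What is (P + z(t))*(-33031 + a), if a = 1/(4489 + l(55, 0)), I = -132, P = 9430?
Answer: -697781720087/2272 ≈ -3.0712e+8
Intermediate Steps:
z(q) = -132
l(w, N) = N + w
a = 1/4544 (a = 1/(4489 + (0 + 55)) = 1/(4489 + 55) = 1/4544 ≈ 0.00022007)
(P + z(t))*(-33031 + a) = (9430 - 132)*(-33031 + 1/4544) = 9298*(-150092863/4544) = -697781720087/2272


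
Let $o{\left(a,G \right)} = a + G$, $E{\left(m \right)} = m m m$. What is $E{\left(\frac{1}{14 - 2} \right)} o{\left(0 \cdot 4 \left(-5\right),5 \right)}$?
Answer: $\frac{5}{1728} \approx 0.0028935$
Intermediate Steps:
$E{\left(m \right)} = m^{3}$ ($E{\left(m \right)} = m^{2} m = m^{3}$)
$o{\left(a,G \right)} = G + a$
$E{\left(\frac{1}{14 - 2} \right)} o{\left(0 \cdot 4 \left(-5\right),5 \right)} = \left(\frac{1}{14 - 2}\right)^{3} \left(5 + 0 \cdot 4 \left(-5\right)\right) = \left(\frac{1}{12}\right)^{3} \left(5 + 0 \left(-5\right)\right) = \frac{5 + 0}{1728} = \frac{1}{1728} \cdot 5 = \frac{5}{1728}$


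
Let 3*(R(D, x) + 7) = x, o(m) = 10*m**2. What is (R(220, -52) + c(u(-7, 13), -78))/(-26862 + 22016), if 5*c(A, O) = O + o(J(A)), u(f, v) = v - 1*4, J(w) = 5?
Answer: -151/72690 ≈ -0.0020773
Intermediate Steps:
R(D, x) = -7 + x/3
u(f, v) = -4 + v (u(f, v) = v - 4 = -4 + v)
c(A, O) = 50 + O/5 (c(A, O) = (O + 10*5**2)/5 = (O + 10*25)/5 = (O + 250)/5 = (250 + O)/5 = 50 + O/5)
(R(220, -52) + c(u(-7, 13), -78))/(-26862 + 22016) = ((-7 + (1/3)*(-52)) + (50 + (1/5)*(-78)))/(-26862 + 22016) = ((-7 - 52/3) + (50 - 78/5))/(-4846) = (-73/3 + 172/5)*(-1/4846) = (151/15)*(-1/4846) = -151/72690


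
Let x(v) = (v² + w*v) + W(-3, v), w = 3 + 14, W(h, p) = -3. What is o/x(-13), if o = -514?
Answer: 514/55 ≈ 9.3455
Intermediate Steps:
w = 17
x(v) = -3 + v² + 17*v (x(v) = (v² + 17*v) - 3 = -3 + v² + 17*v)
o/x(-13) = -514/(-3 + (-13)² + 17*(-13)) = -514/(-3 + 169 - 221) = -514/(-55) = -514*(-1/55) = 514/55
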